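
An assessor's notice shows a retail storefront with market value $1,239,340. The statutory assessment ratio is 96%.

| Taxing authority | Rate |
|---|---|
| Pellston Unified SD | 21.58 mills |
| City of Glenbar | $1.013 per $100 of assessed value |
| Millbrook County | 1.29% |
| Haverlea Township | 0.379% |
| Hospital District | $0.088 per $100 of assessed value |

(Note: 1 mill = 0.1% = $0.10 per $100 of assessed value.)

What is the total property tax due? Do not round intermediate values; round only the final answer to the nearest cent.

Assessed value = $1,239,340 × 0.96 = $1,189,766.4
Pellston Unified SD: $1,189,766.4 × 0.02158 = $25,675.158912
City of Glenbar: $1,189,766.4 × 0.01013 = $12,052.333632
Millbrook County: $1,189,766.4 × 0.0129 = $15,347.98656
Haverlea Township: $1,189,766.4 × 0.00379 = $4,509.214656
Hospital District: $1,189,766.4 × 0.00088 = $1,046.994432
Total = $58,631.688192

$58,631.69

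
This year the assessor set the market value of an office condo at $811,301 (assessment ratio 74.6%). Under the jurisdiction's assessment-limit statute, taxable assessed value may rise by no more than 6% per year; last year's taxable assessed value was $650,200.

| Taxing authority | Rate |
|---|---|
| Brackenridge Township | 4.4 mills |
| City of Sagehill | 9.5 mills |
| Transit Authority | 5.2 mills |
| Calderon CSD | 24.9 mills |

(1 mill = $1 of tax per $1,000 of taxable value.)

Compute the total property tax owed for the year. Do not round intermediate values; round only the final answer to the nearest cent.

$26,630.14

Uncapped assessed value = $811,301 × 0.746 = $605,230.546
Cap limit = $650,200 × 1.06 = $689,212
Taxable assessed value = min($605,230.546, $689,212) = $605,230.546 (cap does not bind)
Brackenridge Township: $605,230.546 × 0.0044 = $2,663.0144024
City of Sagehill: $605,230.546 × 0.0095 = $5,749.690187
Transit Authority: $605,230.546 × 0.0052 = $3,147.1988392
Calderon CSD: $605,230.546 × 0.0249 = $15,070.2405954
Total = $26,630.144024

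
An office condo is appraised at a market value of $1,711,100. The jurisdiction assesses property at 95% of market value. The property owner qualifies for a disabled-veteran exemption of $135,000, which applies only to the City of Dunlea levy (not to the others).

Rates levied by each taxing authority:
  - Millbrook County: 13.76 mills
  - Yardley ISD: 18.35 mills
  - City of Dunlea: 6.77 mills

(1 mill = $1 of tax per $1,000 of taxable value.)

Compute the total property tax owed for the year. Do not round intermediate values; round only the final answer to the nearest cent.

Assessed value = $1,711,100 × 0.95 = $1,625,545
Millbrook County: $1,625,545 × 0.01376 = $22,367.4992
Yardley ISD: $1,625,545 × 0.01835 = $29,828.75075
City of Dunlea: ($1,625,545 − $135,000) × 0.00677 = $1,490,545 × 0.00677 = $10,090.98965
Total = $62,287.2396

$62,287.24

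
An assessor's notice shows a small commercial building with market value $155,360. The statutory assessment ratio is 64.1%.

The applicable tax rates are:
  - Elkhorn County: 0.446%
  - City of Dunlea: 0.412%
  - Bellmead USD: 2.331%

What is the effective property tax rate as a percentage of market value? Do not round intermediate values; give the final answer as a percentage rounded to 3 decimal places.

2.044%

Assessed value = $155,360 × 0.641 = $99,585.76
Elkhorn County: $99,585.76 × 0.00446 = $444.1524896
City of Dunlea: $99,585.76 × 0.00412 = $410.2933312
Bellmead USD: $99,585.76 × 0.02331 = $2,321.3440656
Total tax = $3,175.7898864
Effective rate = $3,175.7898864 ÷ $155,360 = 2.044% of market value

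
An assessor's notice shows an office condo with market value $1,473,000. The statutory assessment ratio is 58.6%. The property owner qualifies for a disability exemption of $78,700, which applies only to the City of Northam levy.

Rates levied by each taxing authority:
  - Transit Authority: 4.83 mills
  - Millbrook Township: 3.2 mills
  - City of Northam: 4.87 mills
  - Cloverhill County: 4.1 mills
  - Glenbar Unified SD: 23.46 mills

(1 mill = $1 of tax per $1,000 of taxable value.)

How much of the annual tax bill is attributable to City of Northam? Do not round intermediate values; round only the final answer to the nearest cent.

$3,820.41

Assessed value = $1,473,000 × 0.586 = $863,178
City of Northam taxable value = $863,178 − $78,700 = $784,478
City of Northam levy = $784,478 × 0.00487 = $3,820.40786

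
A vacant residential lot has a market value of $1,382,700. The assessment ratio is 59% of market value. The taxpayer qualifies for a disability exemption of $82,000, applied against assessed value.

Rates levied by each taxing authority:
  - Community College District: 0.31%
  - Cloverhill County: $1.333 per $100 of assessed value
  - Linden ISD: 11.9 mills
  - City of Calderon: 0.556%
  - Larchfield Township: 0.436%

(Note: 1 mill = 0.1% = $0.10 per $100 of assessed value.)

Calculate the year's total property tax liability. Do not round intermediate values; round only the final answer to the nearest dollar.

Assessed value = $1,382,700 × 0.59 = $815,793
Taxable value = $815,793 − $82,000 = $733,793
Community College District: $733,793 × 0.0031 = $2,274.7583
Cloverhill County: $733,793 × 0.01333 = $9,781.46069
Linden ISD: $733,793 × 0.0119 = $8,732.1367
City of Calderon: $733,793 × 0.00556 = $4,079.88908
Larchfield Township: $733,793 × 0.00436 = $3,199.33748
Total = $28,067.58225

$28,068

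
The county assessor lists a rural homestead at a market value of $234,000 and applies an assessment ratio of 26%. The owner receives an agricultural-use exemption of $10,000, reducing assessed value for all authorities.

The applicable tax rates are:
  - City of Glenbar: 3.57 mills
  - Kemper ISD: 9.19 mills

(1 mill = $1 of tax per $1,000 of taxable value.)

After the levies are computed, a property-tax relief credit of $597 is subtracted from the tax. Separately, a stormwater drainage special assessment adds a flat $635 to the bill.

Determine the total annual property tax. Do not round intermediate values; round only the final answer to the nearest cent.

Assessed value = $234,000 × 0.26 = $60,840
Taxable value = $60,840 − $10,000 = $50,840
City of Glenbar: $50,840 × 0.00357 = $181.4988
Kemper ISD: $50,840 × 0.00919 = $467.2196
Levies subtotal = $648.7184
After credit = $648.7184 − $597 = $51.7184
Total = $51.7184 + $635 = $686.7184

$686.72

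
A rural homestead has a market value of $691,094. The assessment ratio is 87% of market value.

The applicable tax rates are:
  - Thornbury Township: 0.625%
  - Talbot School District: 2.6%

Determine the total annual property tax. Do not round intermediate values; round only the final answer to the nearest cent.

Assessed value = $691,094 × 0.87 = $601,251.78
Thornbury Township: $601,251.78 × 0.00625 = $3,757.823625
Talbot School District: $601,251.78 × 0.026 = $15,632.54628
Total = $3,757.823625 + $15,632.54628 = $19,390.369905

$19,390.37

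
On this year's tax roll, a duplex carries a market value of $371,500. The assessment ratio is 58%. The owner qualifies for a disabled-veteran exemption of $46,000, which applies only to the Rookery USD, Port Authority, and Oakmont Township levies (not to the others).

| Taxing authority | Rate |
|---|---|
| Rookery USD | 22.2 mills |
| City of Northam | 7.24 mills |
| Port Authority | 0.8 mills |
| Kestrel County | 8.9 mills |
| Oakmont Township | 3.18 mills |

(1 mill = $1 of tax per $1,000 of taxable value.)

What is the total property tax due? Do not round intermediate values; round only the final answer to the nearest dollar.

Assessed value = $371,500 × 0.58 = $215,470
Rookery USD: ($215,470 − $46,000) × 0.0222 = $169,470 × 0.0222 = $3,762.234
City of Northam: $215,470 × 0.00724 = $1,560.0028
Port Authority: ($215,470 − $46,000) × 0.0008 = $169,470 × 0.0008 = $135.576
Kestrel County: $215,470 × 0.0089 = $1,917.683
Oakmont Township: ($215,470 − $46,000) × 0.00318 = $169,470 × 0.00318 = $538.9146
Total = $7,914.4104

$7,914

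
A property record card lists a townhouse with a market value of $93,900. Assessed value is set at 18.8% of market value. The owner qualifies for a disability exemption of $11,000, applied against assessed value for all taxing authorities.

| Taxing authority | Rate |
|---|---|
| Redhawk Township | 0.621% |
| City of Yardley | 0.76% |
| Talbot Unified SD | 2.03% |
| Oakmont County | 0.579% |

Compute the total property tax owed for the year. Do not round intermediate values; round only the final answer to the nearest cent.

Assessed value = $93,900 × 0.188 = $17,653.2
Taxable value = $17,653.2 − $11,000 = $6,653.2
Redhawk Township: $6,653.2 × 0.00621 = $41.316372
City of Yardley: $6,653.2 × 0.0076 = $50.56432
Talbot Unified SD: $6,653.2 × 0.0203 = $135.05996
Oakmont County: $6,653.2 × 0.00579 = $38.522028
Total = $41.316372 + $50.56432 + $135.05996 + $38.522028 = $265.46268

$265.46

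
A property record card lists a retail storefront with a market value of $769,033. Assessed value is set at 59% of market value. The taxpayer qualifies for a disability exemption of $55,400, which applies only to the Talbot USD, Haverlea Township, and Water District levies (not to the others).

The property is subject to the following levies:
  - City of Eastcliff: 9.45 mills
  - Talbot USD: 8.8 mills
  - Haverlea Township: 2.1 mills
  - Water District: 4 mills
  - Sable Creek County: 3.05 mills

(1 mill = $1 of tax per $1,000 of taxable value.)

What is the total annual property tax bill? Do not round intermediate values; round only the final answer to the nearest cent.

$11,606.73

Assessed value = $769,033 × 0.59 = $453,729.47
City of Eastcliff: $453,729.47 × 0.00945 = $4,287.7434915
Talbot USD: ($453,729.47 − $55,400) × 0.0088 = $398,329.47 × 0.0088 = $3,505.299336
Haverlea Township: ($453,729.47 − $55,400) × 0.0021 = $398,329.47 × 0.0021 = $836.491887
Water District: ($453,729.47 − $55,400) × 0.004 = $398,329.47 × 0.004 = $1,593.31788
Sable Creek County: $453,729.47 × 0.00305 = $1,383.8748835
Total = $11,606.727478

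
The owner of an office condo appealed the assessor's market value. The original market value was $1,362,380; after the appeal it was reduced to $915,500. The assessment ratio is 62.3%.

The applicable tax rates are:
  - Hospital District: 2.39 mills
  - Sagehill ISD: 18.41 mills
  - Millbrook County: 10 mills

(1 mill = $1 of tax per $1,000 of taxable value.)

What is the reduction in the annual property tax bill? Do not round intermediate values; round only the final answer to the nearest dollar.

Old assessed value = $1,362,380 × 0.623 = $848,762.74
New assessed value = $915,500 × 0.623 = $570,356.5
Combined rate = 0.00239 + 0.01841 + 0.01 = 0.0308
Old tax = $848,762.74 × 0.0308 = $26,141.892392
New tax = $570,356.5 × 0.0308 = $17,566.9802
Reduction = $26,141.892392 − $17,566.9802 = $8,574.912192

$8,575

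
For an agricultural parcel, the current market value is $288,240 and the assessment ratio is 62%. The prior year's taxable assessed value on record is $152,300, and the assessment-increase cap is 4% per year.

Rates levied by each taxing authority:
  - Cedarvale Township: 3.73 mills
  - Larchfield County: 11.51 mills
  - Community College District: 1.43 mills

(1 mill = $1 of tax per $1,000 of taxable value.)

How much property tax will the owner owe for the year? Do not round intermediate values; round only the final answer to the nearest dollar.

$2,640

Uncapped assessed value = $288,240 × 0.62 = $178,708.8
Cap limit = $152,300 × 1.04 = $158,392
Taxable assessed value = min($178,708.8, $158,392) = $158,392 (cap binds)
Cedarvale Township: $158,392 × 0.00373 = $590.80216
Larchfield County: $158,392 × 0.01151 = $1,823.09192
Community College District: $158,392 × 0.00143 = $226.50056
Total = $2,640.39464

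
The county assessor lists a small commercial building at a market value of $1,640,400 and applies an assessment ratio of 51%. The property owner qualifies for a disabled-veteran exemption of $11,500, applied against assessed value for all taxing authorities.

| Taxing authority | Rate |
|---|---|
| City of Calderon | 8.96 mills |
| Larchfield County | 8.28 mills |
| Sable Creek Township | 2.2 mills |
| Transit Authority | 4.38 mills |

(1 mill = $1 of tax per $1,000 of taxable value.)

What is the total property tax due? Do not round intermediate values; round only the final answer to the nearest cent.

Assessed value = $1,640,400 × 0.51 = $836,604
Taxable value = $836,604 − $11,500 = $825,104
City of Calderon: $825,104 × 0.00896 = $7,392.93184
Larchfield County: $825,104 × 0.00828 = $6,831.86112
Sable Creek Township: $825,104 × 0.0022 = $1,815.2288
Transit Authority: $825,104 × 0.00438 = $3,613.95552
Total = $7,392.93184 + $6,831.86112 + $1,815.2288 + $3,613.95552 = $19,653.97728

$19,653.98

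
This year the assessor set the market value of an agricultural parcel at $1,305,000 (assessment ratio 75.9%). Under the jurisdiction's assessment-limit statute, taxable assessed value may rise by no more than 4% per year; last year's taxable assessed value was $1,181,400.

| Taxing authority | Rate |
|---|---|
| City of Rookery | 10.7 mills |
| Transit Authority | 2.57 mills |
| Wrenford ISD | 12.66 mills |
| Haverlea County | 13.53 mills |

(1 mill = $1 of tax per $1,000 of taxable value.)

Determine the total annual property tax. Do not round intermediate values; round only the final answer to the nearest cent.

$39,084.93

Uncapped assessed value = $1,305,000 × 0.759 = $990,495
Cap limit = $1,181,400 × 1.04 = $1,228,656
Taxable assessed value = min($990,495, $1,228,656) = $990,495 (cap does not bind)
City of Rookery: $990,495 × 0.0107 = $10,598.2965
Transit Authority: $990,495 × 0.00257 = $2,545.57215
Wrenford ISD: $990,495 × 0.01266 = $12,539.6667
Haverlea County: $990,495 × 0.01353 = $13,401.39735
Total = $39,084.9327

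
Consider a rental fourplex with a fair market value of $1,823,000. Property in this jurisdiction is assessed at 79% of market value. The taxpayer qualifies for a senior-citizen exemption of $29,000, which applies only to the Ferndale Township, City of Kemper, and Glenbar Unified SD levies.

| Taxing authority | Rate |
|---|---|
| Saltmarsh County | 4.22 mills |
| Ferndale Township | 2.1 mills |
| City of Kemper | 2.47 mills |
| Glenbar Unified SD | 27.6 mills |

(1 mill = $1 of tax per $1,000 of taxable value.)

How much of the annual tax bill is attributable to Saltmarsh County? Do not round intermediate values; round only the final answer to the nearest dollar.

Assessed value = $1,823,000 × 0.79 = $1,440,170
Saltmarsh County taxable value = $1,440,170 (exemption does not apply)
Saltmarsh County levy = $1,440,170 × 0.00422 = $6,077.5174

$6,078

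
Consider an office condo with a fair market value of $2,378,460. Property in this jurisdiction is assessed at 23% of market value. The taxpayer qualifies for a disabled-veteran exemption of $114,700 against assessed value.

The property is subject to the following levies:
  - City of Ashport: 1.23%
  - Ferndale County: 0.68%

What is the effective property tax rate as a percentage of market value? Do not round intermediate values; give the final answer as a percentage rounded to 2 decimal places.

Assessed value = $2,378,460 × 0.23 = $547,045.8
Taxable value = $547,045.8 − $114,700 = $432,345.8
City of Ashport: $432,345.8 × 0.0123 = $5,317.85334
Ferndale County: $432,345.8 × 0.0068 = $2,939.95144
Total tax = $8,257.80478
Effective rate = $8,257.80478 ÷ $2,378,460 = 0.35% of market value

0.35%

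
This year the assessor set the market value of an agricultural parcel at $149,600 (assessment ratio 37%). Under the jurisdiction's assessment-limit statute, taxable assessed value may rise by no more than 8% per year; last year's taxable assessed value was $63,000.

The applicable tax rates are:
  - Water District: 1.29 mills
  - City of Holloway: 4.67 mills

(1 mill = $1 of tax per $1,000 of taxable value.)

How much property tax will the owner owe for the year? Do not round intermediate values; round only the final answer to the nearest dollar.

$330

Uncapped assessed value = $149,600 × 0.37 = $55,352
Cap limit = $63,000 × 1.08 = $68,040
Taxable assessed value = min($55,352, $68,040) = $55,352 (cap does not bind)
Water District: $55,352 × 0.00129 = $71.40408
City of Holloway: $55,352 × 0.00467 = $258.49384
Total = $329.89792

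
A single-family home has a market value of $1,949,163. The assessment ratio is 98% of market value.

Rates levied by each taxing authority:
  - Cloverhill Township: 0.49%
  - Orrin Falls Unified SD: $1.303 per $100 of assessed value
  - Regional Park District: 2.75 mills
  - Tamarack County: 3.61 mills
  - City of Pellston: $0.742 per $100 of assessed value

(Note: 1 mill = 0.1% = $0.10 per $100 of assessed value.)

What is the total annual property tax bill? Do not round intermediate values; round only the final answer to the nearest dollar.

$60,572

Assessed value = $1,949,163 × 0.98 = $1,910,179.74
Cloverhill Township: $1,910,179.74 × 0.0049 = $9,359.880726
Orrin Falls Unified SD: $1,910,179.74 × 0.01303 = $24,889.6420122
Regional Park District: $1,910,179.74 × 0.00275 = $5,252.994285
Tamarack County: $1,910,179.74 × 0.00361 = $6,895.7488614
City of Pellston: $1,910,179.74 × 0.00742 = $14,173.5336708
Total = $60,571.7995554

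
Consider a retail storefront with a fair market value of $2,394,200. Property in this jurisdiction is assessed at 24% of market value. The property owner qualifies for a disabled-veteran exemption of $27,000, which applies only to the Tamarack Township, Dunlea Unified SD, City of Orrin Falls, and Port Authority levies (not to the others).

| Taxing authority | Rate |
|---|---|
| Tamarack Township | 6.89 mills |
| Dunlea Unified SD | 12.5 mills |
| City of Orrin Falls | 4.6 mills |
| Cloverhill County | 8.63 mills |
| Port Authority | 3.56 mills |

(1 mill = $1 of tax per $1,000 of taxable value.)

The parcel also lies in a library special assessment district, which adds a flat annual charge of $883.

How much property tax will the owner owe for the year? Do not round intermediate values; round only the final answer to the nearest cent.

$20,928.47

Assessed value = $2,394,200 × 0.24 = $574,608
Tamarack Township: ($574,608 − $27,000) × 0.00689 = $547,608 × 0.00689 = $3,773.01912
Dunlea Unified SD: ($574,608 − $27,000) × 0.0125 = $547,608 × 0.0125 = $6,845.1
City of Orrin Falls: ($574,608 − $27,000) × 0.0046 = $547,608 × 0.0046 = $2,518.9968
Cloverhill County: $574,608 × 0.00863 = $4,958.86704
Port Authority: ($574,608 − $27,000) × 0.00356 = $547,608 × 0.00356 = $1,949.48448
Levies subtotal = $20,045.46744
Total = $20,045.46744 + $883 = $20,928.46744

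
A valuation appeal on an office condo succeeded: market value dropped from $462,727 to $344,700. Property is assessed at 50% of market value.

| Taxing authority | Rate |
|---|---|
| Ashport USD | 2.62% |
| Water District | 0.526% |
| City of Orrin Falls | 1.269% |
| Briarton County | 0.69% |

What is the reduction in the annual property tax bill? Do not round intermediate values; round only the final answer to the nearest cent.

$3,012.64

Old assessed value = $462,727 × 0.5 = $231,363.5
New assessed value = $344,700 × 0.5 = $172,350
Combined rate = 0.0262 + 0.00526 + 0.01269 + 0.0069 = 0.05105
Old tax = $231,363.5 × 0.05105 = $11,811.106675
New tax = $172,350 × 0.05105 = $8,798.4675
Reduction = $11,811.106675 − $8,798.4675 = $3,012.639175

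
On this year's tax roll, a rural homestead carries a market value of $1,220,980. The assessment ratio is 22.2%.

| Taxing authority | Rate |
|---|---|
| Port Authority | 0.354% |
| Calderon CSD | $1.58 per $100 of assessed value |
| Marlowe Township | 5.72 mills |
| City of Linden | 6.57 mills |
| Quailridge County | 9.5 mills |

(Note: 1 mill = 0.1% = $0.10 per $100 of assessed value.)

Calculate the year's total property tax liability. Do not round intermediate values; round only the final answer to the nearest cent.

$11,148.60

Assessed value = $1,220,980 × 0.222 = $271,057.56
Port Authority: $271,057.56 × 0.00354 = $959.5437624
Calderon CSD: $271,057.56 × 0.0158 = $4,282.709448
Marlowe Township: $271,057.56 × 0.00572 = $1,550.4492432
City of Linden: $271,057.56 × 0.00657 = $1,780.8481692
Quailridge County: $271,057.56 × 0.0095 = $2,575.04682
Total = $11,148.5974428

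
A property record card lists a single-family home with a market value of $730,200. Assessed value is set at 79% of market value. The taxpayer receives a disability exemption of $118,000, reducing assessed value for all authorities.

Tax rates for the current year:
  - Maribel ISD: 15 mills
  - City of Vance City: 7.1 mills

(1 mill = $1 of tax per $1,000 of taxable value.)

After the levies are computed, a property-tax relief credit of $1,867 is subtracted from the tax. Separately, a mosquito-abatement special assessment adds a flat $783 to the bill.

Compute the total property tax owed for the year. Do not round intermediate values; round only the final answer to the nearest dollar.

Assessed value = $730,200 × 0.79 = $576,858
Taxable value = $576,858 − $118,000 = $458,858
Maribel ISD: $458,858 × 0.015 = $6,882.87
City of Vance City: $458,858 × 0.0071 = $3,257.8918
Levies subtotal = $10,140.7618
After credit = $10,140.7618 − $1,867 = $8,273.7618
Total = $8,273.7618 + $783 = $9,056.7618

$9,057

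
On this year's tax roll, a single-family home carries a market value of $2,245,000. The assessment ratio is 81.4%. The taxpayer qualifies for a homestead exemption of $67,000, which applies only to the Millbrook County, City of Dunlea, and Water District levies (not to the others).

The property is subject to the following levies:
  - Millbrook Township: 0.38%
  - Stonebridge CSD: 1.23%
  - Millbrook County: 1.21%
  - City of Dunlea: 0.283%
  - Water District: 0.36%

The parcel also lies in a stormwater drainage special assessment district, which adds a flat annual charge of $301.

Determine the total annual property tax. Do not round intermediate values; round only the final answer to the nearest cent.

$62,343.39

Assessed value = $2,245,000 × 0.814 = $1,827,430
Millbrook Township: $1,827,430 × 0.0038 = $6,944.234
Stonebridge CSD: $1,827,430 × 0.0123 = $22,477.389
Millbrook County: ($1,827,430 − $67,000) × 0.0121 = $1,760,430 × 0.0121 = $21,301.203
City of Dunlea: ($1,827,430 − $67,000) × 0.00283 = $1,760,430 × 0.00283 = $4,982.0169
Water District: ($1,827,430 − $67,000) × 0.0036 = $1,760,430 × 0.0036 = $6,337.548
Levies subtotal = $62,042.3909
Total = $62,042.3909 + $301 = $62,343.3909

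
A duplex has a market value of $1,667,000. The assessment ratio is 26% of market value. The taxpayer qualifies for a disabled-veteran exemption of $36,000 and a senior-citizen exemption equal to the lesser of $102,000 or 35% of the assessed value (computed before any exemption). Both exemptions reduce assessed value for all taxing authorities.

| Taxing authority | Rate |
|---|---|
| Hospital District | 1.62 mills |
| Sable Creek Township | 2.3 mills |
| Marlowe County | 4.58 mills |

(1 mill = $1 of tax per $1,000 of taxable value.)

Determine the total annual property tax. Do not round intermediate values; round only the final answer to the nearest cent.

Assessed value = $1,667,000 × 0.26 = $433,420
Senior-citizen exemption = min($102,000, 35% × $433,420) = min($102,000, $151,697) = $102,000 (dollar cap binds)
Taxable value = $433,420 − $36,000 − $102,000 = $295,420
Hospital District: $295,420 × 0.00162 = $478.5804
Sable Creek Township: $295,420 × 0.0023 = $679.466
Marlowe County: $295,420 × 0.00458 = $1,353.0236
Total = $2,511.07

$2,511.07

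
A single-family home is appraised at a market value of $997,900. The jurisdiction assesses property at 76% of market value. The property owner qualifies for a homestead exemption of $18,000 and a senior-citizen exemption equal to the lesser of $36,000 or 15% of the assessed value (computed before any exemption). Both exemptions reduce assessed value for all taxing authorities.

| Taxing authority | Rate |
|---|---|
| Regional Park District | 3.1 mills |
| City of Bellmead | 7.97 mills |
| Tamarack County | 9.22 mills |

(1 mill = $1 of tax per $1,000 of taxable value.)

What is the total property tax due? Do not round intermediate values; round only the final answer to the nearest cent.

Assessed value = $997,900 × 0.76 = $758,404
Senior-citizen exemption = min($36,000, 15% × $758,404) = min($36,000, $113,760.6) = $36,000 (dollar cap binds)
Taxable value = $758,404 − $18,000 − $36,000 = $704,404
Regional Park District: $704,404 × 0.0031 = $2,183.6524
City of Bellmead: $704,404 × 0.00797 = $5,614.09988
Tamarack County: $704,404 × 0.00922 = $6,494.60488
Total = $14,292.35716

$14,292.36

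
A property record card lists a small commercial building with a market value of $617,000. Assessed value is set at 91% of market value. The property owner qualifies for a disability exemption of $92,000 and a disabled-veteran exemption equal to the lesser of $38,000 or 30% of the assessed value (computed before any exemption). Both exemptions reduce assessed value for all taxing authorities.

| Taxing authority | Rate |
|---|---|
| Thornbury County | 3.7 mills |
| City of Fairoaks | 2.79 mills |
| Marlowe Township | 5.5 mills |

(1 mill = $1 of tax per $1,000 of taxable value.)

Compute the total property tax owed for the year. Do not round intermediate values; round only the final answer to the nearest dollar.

$5,173

Assessed value = $617,000 × 0.91 = $561,470
Disabled-veteran exemption = min($38,000, 30% × $561,470) = min($38,000, $168,441) = $38,000 (dollar cap binds)
Taxable value = $561,470 − $92,000 − $38,000 = $431,470
Thornbury County: $431,470 × 0.0037 = $1,596.439
City of Fairoaks: $431,470 × 0.00279 = $1,203.8013
Marlowe Township: $431,470 × 0.0055 = $2,373.085
Total = $5,173.3253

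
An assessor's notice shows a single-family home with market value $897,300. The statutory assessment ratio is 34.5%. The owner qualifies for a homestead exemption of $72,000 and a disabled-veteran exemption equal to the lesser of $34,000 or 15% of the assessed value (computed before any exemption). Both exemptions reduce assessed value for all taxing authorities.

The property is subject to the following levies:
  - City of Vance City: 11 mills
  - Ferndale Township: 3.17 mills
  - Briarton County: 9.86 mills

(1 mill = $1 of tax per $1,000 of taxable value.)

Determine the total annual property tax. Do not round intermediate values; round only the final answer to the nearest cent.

Assessed value = $897,300 × 0.345 = $309,568.5
Disabled-veteran exemption = min($34,000, 15% × $309,568.5) = min($34,000, $46,435.275) = $34,000 (dollar cap binds)
Taxable value = $309,568.5 − $72,000 − $34,000 = $203,568.5
City of Vance City: $203,568.5 × 0.011 = $2,239.2535
Ferndale Township: $203,568.5 × 0.00317 = $645.312145
Briarton County: $203,568.5 × 0.00986 = $2,007.18541
Total = $4,891.751055

$4,891.75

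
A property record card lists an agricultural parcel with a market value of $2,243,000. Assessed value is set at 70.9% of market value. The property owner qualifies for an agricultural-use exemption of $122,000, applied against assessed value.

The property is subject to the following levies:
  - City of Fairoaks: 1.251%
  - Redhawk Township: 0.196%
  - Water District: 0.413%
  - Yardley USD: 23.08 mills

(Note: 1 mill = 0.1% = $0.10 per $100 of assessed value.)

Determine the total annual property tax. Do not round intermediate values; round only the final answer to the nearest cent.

$61,198.20

Assessed value = $2,243,000 × 0.709 = $1,590,287
Taxable value = $1,590,287 − $122,000 = $1,468,287
City of Fairoaks: $1,468,287 × 0.01251 = $18,368.27037
Redhawk Township: $1,468,287 × 0.00196 = $2,877.84252
Water District: $1,468,287 × 0.00413 = $6,064.02531
Yardley USD: $1,468,287 × 0.02308 = $33,888.06396
Total = $61,198.20216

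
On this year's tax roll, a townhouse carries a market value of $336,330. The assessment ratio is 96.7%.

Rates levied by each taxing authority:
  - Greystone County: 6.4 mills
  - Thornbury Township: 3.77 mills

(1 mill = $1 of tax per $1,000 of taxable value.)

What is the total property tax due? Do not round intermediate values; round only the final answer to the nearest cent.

Assessed value = $336,330 × 0.967 = $325,231.11
Greystone County: $325,231.11 × 0.0064 = $2,081.479104
Thornbury Township: $325,231.11 × 0.00377 = $1,226.1212847
Total = $2,081.479104 + $1,226.1212847 = $3,307.6003887

$3,307.60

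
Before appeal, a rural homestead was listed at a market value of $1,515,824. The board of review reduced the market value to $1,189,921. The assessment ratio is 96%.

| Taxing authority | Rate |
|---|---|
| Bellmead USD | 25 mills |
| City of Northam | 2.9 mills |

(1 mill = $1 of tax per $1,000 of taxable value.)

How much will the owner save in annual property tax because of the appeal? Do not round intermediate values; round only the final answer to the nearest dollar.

$8,729

Old assessed value = $1,515,824 × 0.96 = $1,455,191.04
New assessed value = $1,189,921 × 0.96 = $1,142,324.16
Combined rate = 0.025 + 0.0029 = 0.0279
Old tax = $1,455,191.04 × 0.0279 = $40,599.830016
New tax = $1,142,324.16 × 0.0279 = $31,870.844064
Reduction = $40,599.830016 − $31,870.844064 = $8,728.985952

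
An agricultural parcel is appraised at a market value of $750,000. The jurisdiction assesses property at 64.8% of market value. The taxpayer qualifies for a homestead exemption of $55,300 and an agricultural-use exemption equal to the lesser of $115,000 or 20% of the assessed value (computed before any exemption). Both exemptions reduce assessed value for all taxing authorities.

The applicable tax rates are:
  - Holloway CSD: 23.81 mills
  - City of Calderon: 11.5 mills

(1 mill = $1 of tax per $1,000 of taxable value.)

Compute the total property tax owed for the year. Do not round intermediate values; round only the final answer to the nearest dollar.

$11,776

Assessed value = $750,000 × 0.648 = $486,000
Agricultural-use exemption = min($115,000, 20% × $486,000) = min($115,000, $97,200) = $97,200 (percentage binds)
Taxable value = $486,000 − $55,300 − $97,200 = $333,500
Holloway CSD: $333,500 × 0.02381 = $7,940.635
City of Calderon: $333,500 × 0.0115 = $3,835.25
Total = $11,775.885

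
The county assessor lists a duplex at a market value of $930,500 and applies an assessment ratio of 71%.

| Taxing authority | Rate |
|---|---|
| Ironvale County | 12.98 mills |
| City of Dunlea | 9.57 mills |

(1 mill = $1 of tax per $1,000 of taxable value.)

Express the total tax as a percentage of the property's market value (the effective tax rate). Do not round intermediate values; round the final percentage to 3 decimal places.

Assessed value = $930,500 × 0.71 = $660,655
Ironvale County: $660,655 × 0.01298 = $8,575.3019
City of Dunlea: $660,655 × 0.00957 = $6,322.46835
Total tax = $14,897.77025
Effective rate = $14,897.77025 ÷ $930,500 = 1.601% of market value

1.601%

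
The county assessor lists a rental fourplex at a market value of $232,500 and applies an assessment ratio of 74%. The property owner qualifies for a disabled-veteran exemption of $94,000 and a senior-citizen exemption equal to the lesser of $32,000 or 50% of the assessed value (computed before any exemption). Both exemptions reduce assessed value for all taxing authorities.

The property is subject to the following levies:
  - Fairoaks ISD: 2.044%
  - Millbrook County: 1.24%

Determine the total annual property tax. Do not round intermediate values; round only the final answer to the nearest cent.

Assessed value = $232,500 × 0.74 = $172,050
Senior-citizen exemption = min($32,000, 50% × $172,050) = min($32,000, $86,025) = $32,000 (dollar cap binds)
Taxable value = $172,050 − $94,000 − $32,000 = $46,050
Fairoaks ISD: $46,050 × 0.02044 = $941.262
Millbrook County: $46,050 × 0.0124 = $571.02
Total = $1,512.282

$1,512.28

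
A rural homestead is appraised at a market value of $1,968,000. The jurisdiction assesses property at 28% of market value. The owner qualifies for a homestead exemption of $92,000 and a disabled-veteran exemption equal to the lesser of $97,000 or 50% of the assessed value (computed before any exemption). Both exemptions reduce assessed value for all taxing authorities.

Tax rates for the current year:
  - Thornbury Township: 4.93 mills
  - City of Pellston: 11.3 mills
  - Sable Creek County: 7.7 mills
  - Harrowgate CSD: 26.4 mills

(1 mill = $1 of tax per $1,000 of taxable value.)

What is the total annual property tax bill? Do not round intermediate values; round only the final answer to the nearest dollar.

Assessed value = $1,968,000 × 0.28 = $551,040
Disabled-veteran exemption = min($97,000, 50% × $551,040) = min($97,000, $275,520) = $97,000 (dollar cap binds)
Taxable value = $551,040 − $92,000 − $97,000 = $362,040
Thornbury Township: $362,040 × 0.00493 = $1,784.8572
City of Pellston: $362,040 × 0.0113 = $4,091.052
Sable Creek County: $362,040 × 0.0077 = $2,787.708
Harrowgate CSD: $362,040 × 0.0264 = $9,557.856
Total = $18,221.4732

$18,221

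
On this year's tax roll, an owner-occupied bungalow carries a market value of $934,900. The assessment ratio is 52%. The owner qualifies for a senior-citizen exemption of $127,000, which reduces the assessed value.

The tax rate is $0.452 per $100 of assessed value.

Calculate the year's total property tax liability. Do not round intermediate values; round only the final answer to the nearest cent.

Assessed value = $934,900 × 0.52 = $486,148
Taxable value = $486,148 − $127,000 = $359,148
Tax = $359,148 × 0.00452 = $1,623.34896

$1,623.35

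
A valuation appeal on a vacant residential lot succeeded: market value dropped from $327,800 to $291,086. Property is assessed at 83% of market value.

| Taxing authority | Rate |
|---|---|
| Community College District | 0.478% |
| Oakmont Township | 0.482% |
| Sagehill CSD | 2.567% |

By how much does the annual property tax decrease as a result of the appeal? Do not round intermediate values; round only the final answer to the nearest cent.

Old assessed value = $327,800 × 0.83 = $272,074
New assessed value = $291,086 × 0.83 = $241,601.38
Combined rate = 0.00478 + 0.00482 + 0.02567 = 0.03527
Old tax = $272,074 × 0.03527 = $9,596.04998
New tax = $241,601.38 × 0.03527 = $8,521.2806726
Reduction = $9,596.04998 − $8,521.2806726 = $1,074.7693074

$1,074.77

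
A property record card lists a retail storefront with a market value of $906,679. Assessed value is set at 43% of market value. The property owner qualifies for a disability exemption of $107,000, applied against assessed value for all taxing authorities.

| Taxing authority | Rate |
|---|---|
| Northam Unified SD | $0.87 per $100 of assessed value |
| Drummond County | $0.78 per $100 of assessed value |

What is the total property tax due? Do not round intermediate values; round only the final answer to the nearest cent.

$4,667.39

Assessed value = $906,679 × 0.43 = $389,871.97
Taxable value = $389,871.97 − $107,000 = $282,871.97
Northam Unified SD: $282,871.97 × 0.0087 = $2,460.986139
Drummond County: $282,871.97 × 0.0078 = $2,206.401366
Total = $2,460.986139 + $2,206.401366 = $4,667.387505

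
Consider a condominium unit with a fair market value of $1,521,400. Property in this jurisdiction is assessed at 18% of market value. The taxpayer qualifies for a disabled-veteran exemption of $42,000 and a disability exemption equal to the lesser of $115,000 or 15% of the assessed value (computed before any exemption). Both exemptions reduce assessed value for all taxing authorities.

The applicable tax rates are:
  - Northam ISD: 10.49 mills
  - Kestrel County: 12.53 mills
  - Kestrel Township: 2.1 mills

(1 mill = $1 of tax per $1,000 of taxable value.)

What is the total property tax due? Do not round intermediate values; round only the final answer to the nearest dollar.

$4,792

Assessed value = $1,521,400 × 0.18 = $273,852
Disability exemption = min($115,000, 15% × $273,852) = min($115,000, $41,077.8) = $41,077.8 (percentage binds)
Taxable value = $273,852 − $42,000 − $41,077.8 = $190,774.2
Northam ISD: $190,774.2 × 0.01049 = $2,001.221358
Kestrel County: $190,774.2 × 0.01253 = $2,390.400726
Kestrel Township: $190,774.2 × 0.0021 = $400.62582
Total = $4,792.247904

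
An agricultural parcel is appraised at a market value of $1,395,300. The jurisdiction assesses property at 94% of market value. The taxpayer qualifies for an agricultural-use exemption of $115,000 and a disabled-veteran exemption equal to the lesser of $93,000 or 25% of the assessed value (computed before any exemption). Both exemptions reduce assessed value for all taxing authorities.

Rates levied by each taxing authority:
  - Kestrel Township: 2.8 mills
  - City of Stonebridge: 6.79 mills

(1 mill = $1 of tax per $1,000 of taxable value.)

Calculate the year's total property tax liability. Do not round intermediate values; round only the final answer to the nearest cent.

Assessed value = $1,395,300 × 0.94 = $1,311,582
Disabled-veteran exemption = min($93,000, 25% × $1,311,582) = min($93,000, $327,895.5) = $93,000 (dollar cap binds)
Taxable value = $1,311,582 − $115,000 − $93,000 = $1,103,582
Kestrel Township: $1,103,582 × 0.0028 = $3,090.0296
City of Stonebridge: $1,103,582 × 0.00679 = $7,493.32178
Total = $10,583.35138

$10,583.35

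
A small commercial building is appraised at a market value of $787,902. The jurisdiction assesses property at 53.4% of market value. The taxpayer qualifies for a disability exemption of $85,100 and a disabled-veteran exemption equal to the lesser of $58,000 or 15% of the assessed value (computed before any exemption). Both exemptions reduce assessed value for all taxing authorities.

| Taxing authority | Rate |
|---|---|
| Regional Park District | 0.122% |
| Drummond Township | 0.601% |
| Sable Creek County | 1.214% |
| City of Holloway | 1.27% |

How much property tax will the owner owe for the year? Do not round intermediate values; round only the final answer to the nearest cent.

$8,903.90

Assessed value = $787,902 × 0.534 = $420,739.668
Disabled-veteran exemption = min($58,000, 15% × $420,739.668) = min($58,000, $63,110.9502) = $58,000 (dollar cap binds)
Taxable value = $420,739.668 − $85,100 − $58,000 = $277,639.668
Regional Park District: $277,639.668 × 0.00122 = $338.72039496
Drummond Township: $277,639.668 × 0.00601 = $1,668.61440468
Sable Creek County: $277,639.668 × 0.01214 = $3,370.54556952
City of Holloway: $277,639.668 × 0.0127 = $3,526.0237836
Total = $8,903.90415276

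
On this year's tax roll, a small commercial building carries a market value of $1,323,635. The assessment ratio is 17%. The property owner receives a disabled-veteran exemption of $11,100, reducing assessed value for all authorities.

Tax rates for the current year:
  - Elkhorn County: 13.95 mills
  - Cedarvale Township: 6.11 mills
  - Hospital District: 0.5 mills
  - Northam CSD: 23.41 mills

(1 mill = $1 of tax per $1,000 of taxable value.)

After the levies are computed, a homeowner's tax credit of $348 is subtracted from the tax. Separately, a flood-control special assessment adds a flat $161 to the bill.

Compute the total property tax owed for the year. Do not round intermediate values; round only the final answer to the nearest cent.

Assessed value = $1,323,635 × 0.17 = $225,017.95
Taxable value = $225,017.95 − $11,100 = $213,917.95
Elkhorn County: $213,917.95 × 0.01395 = $2,984.1554025
Cedarvale Township: $213,917.95 × 0.00611 = $1,307.0386745
Hospital District: $213,917.95 × 0.0005 = $106.958975
Northam CSD: $213,917.95 × 0.02341 = $5,007.8192095
Levies subtotal = $9,405.9722615
After credit = $9,405.9722615 − $348 = $9,057.9722615
Total = $9,057.9722615 + $161 = $9,218.9722615

$9,218.97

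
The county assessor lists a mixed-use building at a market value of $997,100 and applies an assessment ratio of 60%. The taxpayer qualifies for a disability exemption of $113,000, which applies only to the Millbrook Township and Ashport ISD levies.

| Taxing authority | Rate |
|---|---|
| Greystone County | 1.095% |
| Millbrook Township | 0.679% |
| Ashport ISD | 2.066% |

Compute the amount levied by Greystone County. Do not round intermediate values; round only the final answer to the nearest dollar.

Assessed value = $997,100 × 0.6 = $598,260
Greystone County taxable value = $598,260 (exemption does not apply)
Greystone County levy = $598,260 × 0.01095 = $6,550.947

$6,551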